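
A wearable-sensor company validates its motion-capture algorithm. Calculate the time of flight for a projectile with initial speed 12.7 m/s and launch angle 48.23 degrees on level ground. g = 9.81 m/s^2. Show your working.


T = 2*v*sin(theta)/g
sin(theta) = sin(48.23 deg) = 0.7458
T = 2*12.7*0.7458 / 9.81
T = 18.944 / 9.81 = 1.9311 s

1.9311 s


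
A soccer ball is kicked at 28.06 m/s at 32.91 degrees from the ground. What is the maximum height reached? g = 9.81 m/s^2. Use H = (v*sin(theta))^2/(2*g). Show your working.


H = (v*sin(theta))^2 / (2*g)
vy = v*sin(theta) = 28.06 * sin(32.91 deg) = 15.2456 m/s
H = vy^2 / (2*g) = 232.4279 / (2*9.81)
H = 232.4279 / 19.62 = 11.8465 m

11.8465 m


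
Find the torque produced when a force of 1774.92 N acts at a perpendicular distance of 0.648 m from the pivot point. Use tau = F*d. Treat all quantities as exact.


tau = F * d
tau = 1774.92 * 0.648
tau = 1150.1482 N*m

1150.1482 N*m


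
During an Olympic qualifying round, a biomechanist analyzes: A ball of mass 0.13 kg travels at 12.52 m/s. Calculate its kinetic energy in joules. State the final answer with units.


KE = 0.5 * m * v^2
KE = 0.5 * 0.13 * 12.52^2
KE = 0.5 * 0.13 * 156.7504 = 10.1888 J

10.1888 J


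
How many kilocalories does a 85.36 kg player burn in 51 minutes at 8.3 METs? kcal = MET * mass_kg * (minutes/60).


kcal = MET * mass * time_hr
Convert time: 51 min = 0.85 hr
kcal = 8.3 * 85.36 * 0.85
kcal = 602.2148 kcal

602.2148 kcal


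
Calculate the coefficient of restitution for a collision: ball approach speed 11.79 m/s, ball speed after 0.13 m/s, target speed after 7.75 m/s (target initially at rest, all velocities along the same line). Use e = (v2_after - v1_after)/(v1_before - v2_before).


e = (v2_after - v1_after) / (v1_before - v2_before)
Numerator = 7.75 - 0.13 = 7.62
Denominator = 11.79 - 0 = 11.79
e = 7.62 / 11.79 = 0.6463

0.6463


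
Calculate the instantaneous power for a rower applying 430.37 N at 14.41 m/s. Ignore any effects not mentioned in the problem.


P = F * v
P = 430.37 * 14.41
P = 6201.6317 W

6201.6317 W


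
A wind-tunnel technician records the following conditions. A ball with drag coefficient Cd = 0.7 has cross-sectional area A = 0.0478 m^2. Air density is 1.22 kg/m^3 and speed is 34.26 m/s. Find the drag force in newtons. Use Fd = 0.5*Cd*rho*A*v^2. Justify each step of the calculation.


Fd = 0.5 * Cd * rho * A * v^2
Fd = 0.5 * 0.7 * 1.22 * 0.0478 * 34.26^2
v^2 = 1173.7476
Fd = 0.5 * 0.7 * 1.22 * 0.0478 * 1173.7476 = 23.9569 N

23.9569 N


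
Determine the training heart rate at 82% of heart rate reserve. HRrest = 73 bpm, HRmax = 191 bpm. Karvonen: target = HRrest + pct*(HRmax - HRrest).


Target = HRrest + pct*(HRmax - HRrest)
Heart rate reserve = HRmax - HRrest = 191 - 73 = 118 bpm
Fraction = 82% = 0.82
Target = 73 + 0.82 * 118
Target = 73 + 96.76 = 169.76 bpm

169.76 bpm


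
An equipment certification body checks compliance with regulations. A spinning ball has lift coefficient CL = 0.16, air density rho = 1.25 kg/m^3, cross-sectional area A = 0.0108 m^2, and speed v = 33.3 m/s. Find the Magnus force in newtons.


FM = 0.5 * CL * rho * A * v^2
FM = 0.5 * 0.16 * 1.25 * 0.0108 * 33.3^2
v^2 = 1108.89
FM = 0.5 * 0.16 * 1.25 * 0.0108 * 1108.89 = 1.1976 N

1.1976 N


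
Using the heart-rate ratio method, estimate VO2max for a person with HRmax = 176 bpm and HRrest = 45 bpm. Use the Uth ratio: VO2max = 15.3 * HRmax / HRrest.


VO2max = 15.3 * HRmax / HRrest
VO2max = 15.3 * 176 / 45
VO2max = 2692.8 / 45 = 59.84 mL/kg/min

59.84 mL/kg/min


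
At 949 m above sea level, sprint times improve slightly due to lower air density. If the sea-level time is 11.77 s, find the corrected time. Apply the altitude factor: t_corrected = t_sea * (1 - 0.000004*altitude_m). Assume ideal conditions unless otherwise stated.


Correction factor = 1 - 0.000004 * 949 = 0.996204
t_corrected = t_sea * factor = 11.77 * 0.996204
t_corrected = 11.7253 s

11.7253 s


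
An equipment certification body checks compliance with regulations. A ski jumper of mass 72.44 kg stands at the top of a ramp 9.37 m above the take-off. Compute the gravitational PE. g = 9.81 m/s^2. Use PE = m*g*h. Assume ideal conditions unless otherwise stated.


PE = m * g * h
PE = 72.44 * 9.81 * 9.37
PE = 710.6364 * 9.37 = 6658.6631 J

6658.6631 J


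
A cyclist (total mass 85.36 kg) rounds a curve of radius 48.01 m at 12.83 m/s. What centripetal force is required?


Fc = m * v^2 / r
v^2 = 12.83^2 = 164.6089
Fc = 85.36 * 164.6089 / 48.01
Fc = 14051.0157 / 48.01 = 292.6685 N

292.6685 N


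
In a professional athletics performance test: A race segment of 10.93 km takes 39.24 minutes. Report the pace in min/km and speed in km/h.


Pace = time / distance = 39.24 min / 10.93 km = 3.5901 min/km
Speed = distance / time_in_hours = 10.93 / 0.654 hr
Speed = 16.7125 km/h

3.5901 min/km, 16.7125 km/h


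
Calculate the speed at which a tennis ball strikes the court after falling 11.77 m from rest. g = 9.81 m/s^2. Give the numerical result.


v = sqrt(2 * g * h)
v = sqrt(2 * 9.81 * 11.77)
v = sqrt(230.9274) = 15.1963 m/s

15.1963 m/s


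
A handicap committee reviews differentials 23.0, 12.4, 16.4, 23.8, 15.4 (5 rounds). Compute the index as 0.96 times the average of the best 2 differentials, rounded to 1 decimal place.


All differentials: 23.0, 12.4, 16.4, 23.8, 15.4
Sorted: 12.4, 15.4, 16.4, 23.0, 23.8
Best 2: 12.4, 15.4
Average of best = 27.8 / 2 = 13.9
Raw index = 13.9 * 0.96 = 13.344
Handicap index = round(13.344, 1) = 13.3

13.3


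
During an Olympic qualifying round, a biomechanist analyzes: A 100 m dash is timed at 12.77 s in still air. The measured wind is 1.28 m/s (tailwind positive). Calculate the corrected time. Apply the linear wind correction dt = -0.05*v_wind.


dt = -0.05 * v_wind = -0.05 * 1.28 = -0.064 s
t_corrected = t_still + dt = 12.77 + (-0.064)
t_corrected = 12.706 s

12.706 s


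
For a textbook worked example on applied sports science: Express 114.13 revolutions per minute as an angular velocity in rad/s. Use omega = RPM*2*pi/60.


omega = RPM * 2 * pi / 60
omega = 114.13 * 2 * 3.14159 / 60
omega = 717.0999 / 60 = 11.9517 rad/s

11.9517 rad/s


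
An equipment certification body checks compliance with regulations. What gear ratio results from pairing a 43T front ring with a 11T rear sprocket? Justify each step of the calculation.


GR = front_teeth / rear_teeth
GR = 43 / 11
GR = 3.9091

3.9091


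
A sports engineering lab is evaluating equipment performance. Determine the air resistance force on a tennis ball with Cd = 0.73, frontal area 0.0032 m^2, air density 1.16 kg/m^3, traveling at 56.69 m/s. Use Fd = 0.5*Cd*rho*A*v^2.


Fd = 0.5 * Cd * rho * A * v^2
Fd = 0.5 * 0.73 * 1.16 * 0.0032 * 56.69^2
v^2 = 3213.7561
Fd = 0.5 * 0.73 * 1.16 * 0.0032 * 3213.7561 = 4.3543 N

4.3543 N


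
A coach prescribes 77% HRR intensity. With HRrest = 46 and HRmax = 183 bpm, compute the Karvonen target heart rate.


Target = HRrest + pct*(HRmax - HRrest)
Heart rate reserve = HRmax - HRrest = 183 - 46 = 137 bpm
Fraction = 77% = 0.77
Target = 46 + 0.77 * 137
Target = 46 + 105.49 = 151.49 bpm

151.49 bpm


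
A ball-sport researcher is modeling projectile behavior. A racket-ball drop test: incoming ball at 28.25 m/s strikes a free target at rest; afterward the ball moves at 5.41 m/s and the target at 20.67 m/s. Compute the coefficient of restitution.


e = (v2_after - v1_after) / (v1_before - v2_before)
Numerator = 20.67 - 5.41 = 15.26
Denominator = 28.25 - 0 = 28.25
e = 15.26 / 28.25 = 0.5402

0.5402


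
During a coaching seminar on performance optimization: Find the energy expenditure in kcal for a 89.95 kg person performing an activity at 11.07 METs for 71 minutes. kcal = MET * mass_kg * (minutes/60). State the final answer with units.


kcal = MET * mass * time_hr
Convert time: 71 min = 1.1833 hr
kcal = 11.07 * 89.95 * 1.1833
kcal = 1178.3 kcal

1178.3 kcal


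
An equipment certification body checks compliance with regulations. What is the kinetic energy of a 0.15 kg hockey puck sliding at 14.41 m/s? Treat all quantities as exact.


KE = 0.5 * m * v^2
KE = 0.5 * 0.15 * 14.41^2
KE = 0.5 * 0.15 * 207.6481 = 15.5736 J

15.5736 J


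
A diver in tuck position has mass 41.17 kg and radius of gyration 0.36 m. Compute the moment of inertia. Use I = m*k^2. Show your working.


I = m * k^2
I = 41.17 * 0.36^2
I = 41.17 * 0.1296 = 5.3356 kg*m^2

5.3356 kg*m^2


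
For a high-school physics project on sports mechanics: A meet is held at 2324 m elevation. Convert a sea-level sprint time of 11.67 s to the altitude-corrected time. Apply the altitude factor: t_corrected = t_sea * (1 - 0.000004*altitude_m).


Correction factor = 1 - 0.000004 * 2324 = 0.990704
t_corrected = t_sea * factor = 11.67 * 0.990704
t_corrected = 11.5615 s

11.5615 s


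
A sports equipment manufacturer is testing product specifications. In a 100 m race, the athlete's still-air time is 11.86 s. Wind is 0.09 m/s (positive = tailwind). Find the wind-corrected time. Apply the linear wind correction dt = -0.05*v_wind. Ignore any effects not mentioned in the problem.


dt = -0.05 * v_wind = -0.05 * 0.09 = -0.0045 s
t_corrected = t_still + dt = 11.86 + (-0.0045)
t_corrected = 11.8555 s

11.8555 s


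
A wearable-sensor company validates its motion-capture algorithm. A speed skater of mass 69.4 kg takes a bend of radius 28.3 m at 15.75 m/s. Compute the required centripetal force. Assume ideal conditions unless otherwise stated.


Fc = m * v^2 / r
v^2 = 15.75^2 = 248.0625
Fc = 69.4 * 248.0625 / 28.3
Fc = 17215.5375 / 28.3 = 608.3229 N

608.3229 N


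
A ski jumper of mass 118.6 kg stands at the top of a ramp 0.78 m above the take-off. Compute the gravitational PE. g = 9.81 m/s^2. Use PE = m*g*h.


PE = m * g * h
PE = 118.6 * 9.81 * 0.78
PE = 1163.466 * 0.78 = 907.5035 J

907.5035 J


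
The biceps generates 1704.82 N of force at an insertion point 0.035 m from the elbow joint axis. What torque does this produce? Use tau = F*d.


tau = F * d
tau = 1704.82 * 0.035
tau = 59.6687 N*m

59.6687 N*m


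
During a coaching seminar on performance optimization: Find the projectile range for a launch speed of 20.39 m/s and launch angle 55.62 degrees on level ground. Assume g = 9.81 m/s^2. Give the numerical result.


R = v^2 * sin(2*theta) / g
Convert angle to radians: theta = 55.62 deg = 0.9708 rad
sin(2*theta) = sin(1.9415) = 0.9321
R = 20.39^2 * 0.9321 / 9.81
R = 415.7521 * 0.9321 / 9.81 = 39.5016 m

39.5016 m


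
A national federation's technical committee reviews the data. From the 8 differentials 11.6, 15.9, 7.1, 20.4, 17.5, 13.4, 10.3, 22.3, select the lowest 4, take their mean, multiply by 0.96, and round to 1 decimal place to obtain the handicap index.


All differentials: 11.6, 15.9, 7.1, 20.4, 17.5, 13.4, 10.3, 22.3
Sorted: 7.1, 10.3, 11.6, 13.4, 15.9, 17.5, 20.4, 22.3
Best 4: 7.1, 10.3, 11.6, 13.4
Average of best = 42.4 / 4 = 10.6
Raw index = 10.6 * 0.96 = 10.176
Handicap index = round(10.176, 1) = 10.2

10.2


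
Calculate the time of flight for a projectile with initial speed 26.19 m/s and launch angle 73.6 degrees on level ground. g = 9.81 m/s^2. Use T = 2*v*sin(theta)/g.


T = 2*v*sin(theta)/g
sin(theta) = sin(73.6 deg) = 0.9593
T = 2*26.19*0.9593 / 9.81
T = 50.2489 / 9.81 = 5.1222 s

5.1222 s


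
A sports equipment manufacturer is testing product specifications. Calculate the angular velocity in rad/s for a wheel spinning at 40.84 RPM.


omega = RPM * 2 * pi / 60
omega = 40.84 * 2 * 3.14159 / 60
omega = 256.6053 / 60 = 4.2768 rad/s

4.2768 rad/s


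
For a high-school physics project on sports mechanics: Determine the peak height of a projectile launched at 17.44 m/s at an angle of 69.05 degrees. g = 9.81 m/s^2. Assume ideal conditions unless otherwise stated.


H = (v*sin(theta))^2 / (2*g)
vy = v*sin(theta) = 17.44 * sin(69.05 deg) = 16.2871 m/s
H = vy^2 / (2*g) = 265.2693 / (2*9.81)
H = 265.2693 / 19.62 = 13.5204 m

13.5204 m


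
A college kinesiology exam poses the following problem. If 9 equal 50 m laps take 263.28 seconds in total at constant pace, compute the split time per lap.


Split time = total_time / n_laps = 263.28 / 9
Split time = 29.2533 s per lap

29.2533 s


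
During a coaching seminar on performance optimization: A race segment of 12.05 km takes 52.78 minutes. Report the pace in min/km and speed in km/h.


Pace = time / distance = 52.78 min / 12.05 km = 4.3801 min/km
Speed = distance / time_in_hours = 12.05 / 0.8797 hr
Speed = 13.6984 km/h

4.3801 min/km, 13.6984 km/h


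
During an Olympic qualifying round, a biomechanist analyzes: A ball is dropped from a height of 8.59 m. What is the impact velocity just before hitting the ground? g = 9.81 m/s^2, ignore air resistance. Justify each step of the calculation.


v = sqrt(2 * g * h)
v = sqrt(2 * 9.81 * 8.59)
v = sqrt(168.5358) = 12.9821 m/s

12.9821 m/s


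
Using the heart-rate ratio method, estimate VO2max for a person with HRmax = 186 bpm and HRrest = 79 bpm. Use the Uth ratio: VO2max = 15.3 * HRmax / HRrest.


VO2max = 15.3 * HRmax / HRrest
VO2max = 15.3 * 186 / 79
VO2max = 2845.8 / 79 = 36.0228 mL/kg/min

36.0228 mL/kg/min


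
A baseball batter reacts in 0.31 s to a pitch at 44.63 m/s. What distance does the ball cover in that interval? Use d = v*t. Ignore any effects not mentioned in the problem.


d = v * t
d = 44.63 * 0.31
d = 13.8353 m

13.8353 m


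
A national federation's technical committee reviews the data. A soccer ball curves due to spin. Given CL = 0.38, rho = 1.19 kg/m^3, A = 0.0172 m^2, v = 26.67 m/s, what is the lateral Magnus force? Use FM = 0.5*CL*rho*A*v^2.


FM = 0.5 * CL * rho * A * v^2
FM = 0.5 * 0.38 * 1.19 * 0.0172 * 26.67^2
v^2 = 711.2889
FM = 0.5 * 0.38 * 1.19 * 0.0172 * 711.2889 = 2.7661 N

2.7661 N


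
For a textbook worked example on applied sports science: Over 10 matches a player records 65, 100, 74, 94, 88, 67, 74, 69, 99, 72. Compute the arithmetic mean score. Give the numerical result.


Average = sum / n
Sum = 802
Average = 802 / 10 = 80.2

80.2


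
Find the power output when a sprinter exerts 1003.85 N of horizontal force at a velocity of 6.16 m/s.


P = F * v
P = 1003.85 * 6.16
P = 6183.716 W

6183.716 W


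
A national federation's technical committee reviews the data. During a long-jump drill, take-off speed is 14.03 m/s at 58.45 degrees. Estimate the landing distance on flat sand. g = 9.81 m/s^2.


R = v^2 * sin(2*theta) / g
Convert angle to radians: theta = 58.45 deg = 1.0201 rad
sin(2*theta) = sin(2.0403) = 0.8918
R = 14.03^2 * 0.8918 / 9.81
R = 196.8409 * 0.8918 / 9.81 = 17.8942 m

17.8942 m


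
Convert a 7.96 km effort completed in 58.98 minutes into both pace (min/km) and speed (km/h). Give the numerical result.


Pace = time / distance = 58.98 min / 7.96 km = 7.4095 min/km
Speed = distance / time_in_hours = 7.96 / 0.983 hr
Speed = 8.0977 km/h

7.4095 min/km, 8.0977 km/h


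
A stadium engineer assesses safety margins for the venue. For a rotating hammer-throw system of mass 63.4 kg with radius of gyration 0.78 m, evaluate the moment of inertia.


I = m * k^2
I = 63.4 * 0.78^2
I = 63.4 * 0.6084 = 38.5726 kg*m^2

38.5726 kg*m^2


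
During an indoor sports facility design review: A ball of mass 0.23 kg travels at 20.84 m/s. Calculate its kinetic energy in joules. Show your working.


KE = 0.5 * m * v^2
KE = 0.5 * 0.23 * 20.84^2
KE = 0.5 * 0.23 * 434.3056 = 49.9451 J

49.9451 J


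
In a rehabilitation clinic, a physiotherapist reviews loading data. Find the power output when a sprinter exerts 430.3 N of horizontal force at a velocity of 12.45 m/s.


P = F * v
P = 430.3 * 12.45
P = 5357.235 W

5357.235 W


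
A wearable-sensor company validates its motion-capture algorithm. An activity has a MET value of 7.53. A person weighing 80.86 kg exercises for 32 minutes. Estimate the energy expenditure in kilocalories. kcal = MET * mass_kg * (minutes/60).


kcal = MET * mass * time_hr
Convert time: 32 min = 0.5333 hr
kcal = 7.53 * 80.86 * 0.5333
kcal = 324.7338 kcal

324.7338 kcal


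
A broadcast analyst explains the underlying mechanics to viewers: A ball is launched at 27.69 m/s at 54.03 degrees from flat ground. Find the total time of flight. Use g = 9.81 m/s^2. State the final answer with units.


T = 2*v*sin(theta)/g
sin(theta) = sin(54.03 deg) = 0.8093
T = 2*27.69*0.8093 / 9.81
T = 44.8204 / 9.81 = 4.5688 s

4.5688 s


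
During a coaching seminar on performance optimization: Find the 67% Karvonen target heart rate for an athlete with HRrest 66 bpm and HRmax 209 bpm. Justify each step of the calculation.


Target = HRrest + pct*(HRmax - HRrest)
Heart rate reserve = HRmax - HRrest = 209 - 66 = 143 bpm
Fraction = 67% = 0.67
Target = 66 + 0.67 * 143
Target = 66 + 95.81 = 161.81 bpm

161.81 bpm


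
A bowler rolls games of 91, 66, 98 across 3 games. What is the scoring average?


Average = sum / n
Sum = 255
Average = 255 / 3 = 85

85


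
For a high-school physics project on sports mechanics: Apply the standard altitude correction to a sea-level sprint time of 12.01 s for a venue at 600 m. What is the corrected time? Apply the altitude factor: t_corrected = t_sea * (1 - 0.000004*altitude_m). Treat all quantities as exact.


Correction factor = 1 - 0.000004 * 600 = 0.9976
t_corrected = t_sea * factor = 12.01 * 0.9976
t_corrected = 11.9812 s

11.9812 s


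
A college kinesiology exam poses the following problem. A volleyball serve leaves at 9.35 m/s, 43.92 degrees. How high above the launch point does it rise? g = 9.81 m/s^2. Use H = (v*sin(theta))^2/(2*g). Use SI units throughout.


H = (v*sin(theta))^2 / (2*g)
vy = v*sin(theta) = 9.35 * sin(43.92 deg) = 6.4857 m/s
H = vy^2 / (2*g) = 42.0638 / (2*9.81)
H = 42.0638 / 19.62 = 2.1439 m

2.1439 m


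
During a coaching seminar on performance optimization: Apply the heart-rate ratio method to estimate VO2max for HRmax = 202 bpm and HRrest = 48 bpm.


VO2max = 15.3 * HRmax / HRrest
VO2max = 15.3 * 202 / 48
VO2max = 3090.6 / 48 = 64.3875 mL/kg/min

64.3875 mL/kg/min


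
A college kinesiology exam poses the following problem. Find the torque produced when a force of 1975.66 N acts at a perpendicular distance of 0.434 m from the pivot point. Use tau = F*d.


tau = F * d
tau = 1975.66 * 0.434
tau = 857.4364 N*m

857.4364 N*m


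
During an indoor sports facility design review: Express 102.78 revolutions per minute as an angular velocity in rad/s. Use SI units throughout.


omega = RPM * 2 * pi / 60
omega = 102.78 * 2 * 3.14159 / 60
omega = 645.7858 / 60 = 10.7631 rad/s

10.7631 rad/s


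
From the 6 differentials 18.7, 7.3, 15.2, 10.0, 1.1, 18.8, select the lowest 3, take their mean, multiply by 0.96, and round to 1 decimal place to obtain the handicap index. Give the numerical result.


All differentials: 18.7, 7.3, 15.2, 10.0, 1.1, 18.8
Sorted: 1.1, 7.3, 10.0, 15.2, 18.7, 18.8
Best 3: 1.1, 7.3, 10.0
Average of best = 18.4 / 3 = 6.1333
Raw index = 6.1333 * 0.96 = 5.888
Handicap index = round(5.888, 1) = 5.9

5.9


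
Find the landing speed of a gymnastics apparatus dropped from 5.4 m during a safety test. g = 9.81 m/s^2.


v = sqrt(2 * g * h)
v = sqrt(2 * 9.81 * 5.4)
v = sqrt(105.948) = 10.2931 m/s

10.2931 m/s


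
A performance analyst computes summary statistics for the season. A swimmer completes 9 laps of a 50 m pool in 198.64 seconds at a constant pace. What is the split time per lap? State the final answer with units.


Split time = total_time / n_laps = 198.64 / 9
Split time = 22.0711 s per lap

22.0711 s


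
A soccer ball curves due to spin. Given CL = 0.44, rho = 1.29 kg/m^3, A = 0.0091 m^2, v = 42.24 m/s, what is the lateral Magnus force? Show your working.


FM = 0.5 * CL * rho * A * v^2
FM = 0.5 * 0.44 * 1.29 * 0.0091 * 42.24^2
v^2 = 1784.2176
FM = 0.5 * 0.44 * 1.29 * 0.0091 * 1784.2176 = 4.6079 N

4.6079 N


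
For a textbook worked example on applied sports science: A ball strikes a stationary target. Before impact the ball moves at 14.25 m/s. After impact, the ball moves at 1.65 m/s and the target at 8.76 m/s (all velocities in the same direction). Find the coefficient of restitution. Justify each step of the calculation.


e = (v2_after - v1_after) / (v1_before - v2_before)
Numerator = 8.76 - 1.65 = 7.11
Denominator = 14.25 - 0 = 14.25
e = 7.11 / 14.25 = 0.4989

0.4989


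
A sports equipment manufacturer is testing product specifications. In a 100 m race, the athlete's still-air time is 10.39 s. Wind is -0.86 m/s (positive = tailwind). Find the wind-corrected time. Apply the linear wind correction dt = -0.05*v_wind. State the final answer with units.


dt = -0.05 * v_wind = -0.05 * -0.86 = 0.043 s
t_corrected = t_still + dt = 10.39 + (0.043)
t_corrected = 10.433 s

10.433 s


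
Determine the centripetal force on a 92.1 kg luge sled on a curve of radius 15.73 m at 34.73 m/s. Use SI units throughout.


Fc = m * v^2 / r
v^2 = 34.73^2 = 1206.1729
Fc = 92.1 * 1206.1729 / 15.73
Fc = 111088.5241 / 15.73 = 7062.2075 N

7062.2075 N


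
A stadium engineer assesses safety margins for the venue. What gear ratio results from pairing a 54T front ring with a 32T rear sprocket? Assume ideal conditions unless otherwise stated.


GR = front_teeth / rear_teeth
GR = 54 / 32
GR = 1.6875

1.6875


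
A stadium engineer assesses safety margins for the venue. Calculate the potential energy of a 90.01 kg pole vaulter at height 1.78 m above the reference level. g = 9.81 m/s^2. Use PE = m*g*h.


PE = m * g * h
PE = 90.01 * 9.81 * 1.78
PE = 882.9981 * 1.78 = 1571.7366 J

1571.7366 J


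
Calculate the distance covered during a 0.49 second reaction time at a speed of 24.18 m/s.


d = v * t
d = 24.18 * 0.49
d = 11.8482 m

11.8482 m


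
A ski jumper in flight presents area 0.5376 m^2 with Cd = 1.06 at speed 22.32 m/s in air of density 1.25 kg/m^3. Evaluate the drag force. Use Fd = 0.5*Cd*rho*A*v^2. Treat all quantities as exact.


Fd = 0.5 * Cd * rho * A * v^2
Fd = 0.5 * 1.06 * 1.25 * 0.5376 * 22.32^2
v^2 = 498.1824
Fd = 0.5 * 1.06 * 1.25 * 0.5376 * 498.1824 = 177.4326 N

177.4326 N


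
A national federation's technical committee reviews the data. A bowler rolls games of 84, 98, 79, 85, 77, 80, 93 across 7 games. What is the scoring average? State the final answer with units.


Average = sum / n
Sum = 596
Average = 596 / 7 = 85.1429

85.1429


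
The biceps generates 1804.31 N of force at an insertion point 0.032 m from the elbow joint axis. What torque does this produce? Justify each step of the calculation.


tau = F * d
tau = 1804.31 * 0.032
tau = 57.7379 N*m

57.7379 N*m


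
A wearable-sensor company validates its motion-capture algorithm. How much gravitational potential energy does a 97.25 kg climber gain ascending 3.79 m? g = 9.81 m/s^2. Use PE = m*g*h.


PE = m * g * h
PE = 97.25 * 9.81 * 3.79
PE = 954.0225 * 3.79 = 3615.7453 J

3615.7453 J


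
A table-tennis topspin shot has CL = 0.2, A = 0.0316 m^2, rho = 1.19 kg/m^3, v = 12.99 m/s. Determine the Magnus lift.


FM = 0.5 * CL * rho * A * v^2
FM = 0.5 * 0.2 * 1.19 * 0.0316 * 12.99^2
v^2 = 168.7401
FM = 0.5 * 0.2 * 1.19 * 0.0316 * 168.7401 = 0.6345 N

0.6345 N


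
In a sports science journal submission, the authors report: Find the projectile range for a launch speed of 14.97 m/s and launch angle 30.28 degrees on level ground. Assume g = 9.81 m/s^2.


R = v^2 * sin(2*theta) / g
Convert angle to radians: theta = 30.28 deg = 0.5285 rad
sin(2*theta) = sin(1.057) = 0.8709
R = 14.97^2 * 0.8709 / 9.81
R = 224.1009 * 0.8709 / 9.81 = 19.8943 m

19.8943 m


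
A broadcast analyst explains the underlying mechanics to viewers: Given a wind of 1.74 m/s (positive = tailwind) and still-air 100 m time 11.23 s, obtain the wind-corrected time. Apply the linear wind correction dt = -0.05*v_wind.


dt = -0.05 * v_wind = -0.05 * 1.74 = -0.087 s
t_corrected = t_still + dt = 11.23 + (-0.087)
t_corrected = 11.143 s

11.143 s


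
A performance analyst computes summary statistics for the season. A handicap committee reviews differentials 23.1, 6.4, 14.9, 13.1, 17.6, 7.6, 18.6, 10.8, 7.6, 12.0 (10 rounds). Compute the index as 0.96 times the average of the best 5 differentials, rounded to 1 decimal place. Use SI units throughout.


All differentials: 23.1, 6.4, 14.9, 13.1, 17.6, 7.6, 18.6, 10.8, 7.6, 12.0
Sorted: 6.4, 7.6, 7.6, 10.8, 12.0, 13.1, 14.9, 17.6, 18.6, 23.1
Best 5: 6.4, 7.6, 7.6, 10.8, 12.0
Average of best = 44.4 / 5 = 8.88
Raw index = 8.88 * 0.96 = 8.5248
Handicap index = round(8.5248, 1) = 8.5

8.5


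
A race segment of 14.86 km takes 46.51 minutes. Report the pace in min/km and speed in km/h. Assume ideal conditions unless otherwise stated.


Pace = time / distance = 46.51 min / 14.86 km = 3.1299 min/km
Speed = distance / time_in_hours = 14.86 / 0.7752 hr
Speed = 19.1701 km/h

3.1299 min/km, 19.1701 km/h


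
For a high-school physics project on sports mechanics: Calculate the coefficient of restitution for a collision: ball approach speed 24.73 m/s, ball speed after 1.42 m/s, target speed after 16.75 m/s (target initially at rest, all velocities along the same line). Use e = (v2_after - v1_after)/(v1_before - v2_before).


e = (v2_after - v1_after) / (v1_before - v2_before)
Numerator = 16.75 - 1.42 = 15.33
Denominator = 24.73 - 0 = 24.73
e = 15.33 / 24.73 = 0.6199

0.6199


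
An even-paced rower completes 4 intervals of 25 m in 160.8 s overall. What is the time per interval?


Split time = total_time / n_laps = 160.8 / 4
Split time = 40.2 s per lap

40.2 s


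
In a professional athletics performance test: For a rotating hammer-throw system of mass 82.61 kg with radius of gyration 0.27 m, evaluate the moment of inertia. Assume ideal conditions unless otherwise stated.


I = m * k^2
I = 82.61 * 0.27^2
I = 82.61 * 0.0729 = 6.0223 kg*m^2

6.0223 kg*m^2


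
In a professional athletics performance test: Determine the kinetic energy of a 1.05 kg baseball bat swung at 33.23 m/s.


KE = 0.5 * m * v^2
KE = 0.5 * 1.05 * 33.23^2
KE = 0.5 * 1.05 * 1104.2329 = 579.7223 J

579.7223 J


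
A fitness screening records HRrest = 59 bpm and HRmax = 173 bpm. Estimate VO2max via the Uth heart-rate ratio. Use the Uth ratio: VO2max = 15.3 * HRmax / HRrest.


VO2max = 15.3 * HRmax / HRrest
VO2max = 15.3 * 173 / 59
VO2max = 2646.9 / 59 = 44.8627 mL/kg/min

44.8627 mL/kg/min


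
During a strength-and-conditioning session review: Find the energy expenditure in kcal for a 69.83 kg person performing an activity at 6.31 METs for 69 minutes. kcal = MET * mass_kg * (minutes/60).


kcal = MET * mass * time_hr
Convert time: 69 min = 1.15 hr
kcal = 6.31 * 69.83 * 1.15
kcal = 506.7214 kcal

506.7214 kcal


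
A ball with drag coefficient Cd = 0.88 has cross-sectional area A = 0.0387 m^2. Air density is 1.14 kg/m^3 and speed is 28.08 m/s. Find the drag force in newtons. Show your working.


Fd = 0.5 * Cd * rho * A * v^2
Fd = 0.5 * 0.88 * 1.14 * 0.0387 * 28.08^2
v^2 = 788.4864
Fd = 0.5 * 0.88 * 1.14 * 0.0387 * 788.4864 = 15.306 N

15.306 N


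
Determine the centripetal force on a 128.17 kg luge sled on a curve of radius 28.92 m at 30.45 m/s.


Fc = m * v^2 / r
v^2 = 30.45^2 = 927.2025
Fc = 128.17 * 927.2025 / 28.92
Fc = 118839.5444 / 28.92 = 4109.2512 N

4109.2512 N


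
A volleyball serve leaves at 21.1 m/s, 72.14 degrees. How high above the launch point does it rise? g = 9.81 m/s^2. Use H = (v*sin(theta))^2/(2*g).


H = (v*sin(theta))^2 / (2*g)
vy = v*sin(theta) = 21.1 * sin(72.14 deg) = 20.0832 m/s
H = vy^2 / (2*g) = 403.3335 / (2*9.81)
H = 403.3335 / 19.62 = 20.5573 m

20.5573 m


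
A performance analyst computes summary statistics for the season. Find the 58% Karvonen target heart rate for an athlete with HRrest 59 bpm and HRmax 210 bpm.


Target = HRrest + pct*(HRmax - HRrest)
Heart rate reserve = HRmax - HRrest = 210 - 59 = 151 bpm
Fraction = 58% = 0.58
Target = 59 + 0.58 * 151
Target = 59 + 87.58 = 146.58 bpm

146.58 bpm


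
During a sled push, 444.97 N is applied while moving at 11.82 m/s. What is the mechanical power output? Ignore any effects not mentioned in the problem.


P = F * v
P = 444.97 * 11.82
P = 5259.5454 W

5259.5454 W


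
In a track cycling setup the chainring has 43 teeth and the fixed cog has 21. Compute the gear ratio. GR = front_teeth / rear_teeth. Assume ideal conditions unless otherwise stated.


GR = front_teeth / rear_teeth
GR = 43 / 21
GR = 2.0476

2.0476


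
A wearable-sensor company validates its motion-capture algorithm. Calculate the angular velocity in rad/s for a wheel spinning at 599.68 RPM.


omega = RPM * 2 * pi / 60
omega = 599.68 * 2 * 3.14159 / 60
omega = 3767.9006 / 60 = 62.7983 rad/s

62.7983 rad/s


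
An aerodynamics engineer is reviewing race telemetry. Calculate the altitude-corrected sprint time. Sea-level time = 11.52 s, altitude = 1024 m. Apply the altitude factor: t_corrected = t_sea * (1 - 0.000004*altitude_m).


Correction factor = 1 - 0.000004 * 1024 = 0.995904
t_corrected = t_sea * factor = 11.52 * 0.995904
t_corrected = 11.4728 s

11.4728 s


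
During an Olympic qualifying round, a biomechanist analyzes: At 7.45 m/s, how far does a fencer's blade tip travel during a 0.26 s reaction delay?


d = v * t
d = 7.45 * 0.26
d = 1.937 m

1.937 m


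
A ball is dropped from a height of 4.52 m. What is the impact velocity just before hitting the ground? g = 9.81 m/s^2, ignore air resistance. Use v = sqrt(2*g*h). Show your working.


v = sqrt(2 * g * h)
v = sqrt(2 * 9.81 * 4.52)
v = sqrt(88.6824) = 9.4171 m/s

9.4171 m/s


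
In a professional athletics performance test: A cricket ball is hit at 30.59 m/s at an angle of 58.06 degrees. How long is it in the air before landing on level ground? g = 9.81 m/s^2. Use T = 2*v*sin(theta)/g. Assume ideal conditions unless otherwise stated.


T = 2*v*sin(theta)/g
sin(theta) = sin(58.06 deg) = 0.8486
T = 2*30.59*0.8486 / 9.81
T = 51.9175 / 9.81 = 5.2923 s

5.2923 s


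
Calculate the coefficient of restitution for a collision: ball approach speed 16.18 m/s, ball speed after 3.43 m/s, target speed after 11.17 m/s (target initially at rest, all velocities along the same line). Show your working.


e = (v2_after - v1_after) / (v1_before - v2_before)
Numerator = 11.17 - 3.43 = 7.74
Denominator = 16.18 - 0 = 16.18
e = 7.74 / 16.18 = 0.4784

0.4784


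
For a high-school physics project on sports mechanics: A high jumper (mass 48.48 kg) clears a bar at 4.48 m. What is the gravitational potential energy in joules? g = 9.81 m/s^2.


PE = m * g * h
PE = 48.48 * 9.81 * 4.48
PE = 475.5888 * 4.48 = 2130.6378 J

2130.6378 J


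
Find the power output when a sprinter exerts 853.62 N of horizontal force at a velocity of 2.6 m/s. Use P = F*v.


P = F * v
P = 853.62 * 2.6
P = 2219.412 W

2219.412 W


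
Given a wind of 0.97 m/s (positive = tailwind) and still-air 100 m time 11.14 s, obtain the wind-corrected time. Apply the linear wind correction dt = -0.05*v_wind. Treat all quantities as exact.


dt = -0.05 * v_wind = -0.05 * 0.97 = -0.0485 s
t_corrected = t_still + dt = 11.14 + (-0.0485)
t_corrected = 11.0915 s

11.0915 s


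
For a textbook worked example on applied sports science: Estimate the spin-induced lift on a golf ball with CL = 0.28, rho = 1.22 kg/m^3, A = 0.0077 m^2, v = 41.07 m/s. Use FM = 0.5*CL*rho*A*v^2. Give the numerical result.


FM = 0.5 * CL * rho * A * v^2
FM = 0.5 * 0.28 * 1.22 * 0.0077 * 41.07^2
v^2 = 1686.7449
FM = 0.5 * 0.28 * 1.22 * 0.0077 * 1686.7449 = 2.2183 N

2.2183 N


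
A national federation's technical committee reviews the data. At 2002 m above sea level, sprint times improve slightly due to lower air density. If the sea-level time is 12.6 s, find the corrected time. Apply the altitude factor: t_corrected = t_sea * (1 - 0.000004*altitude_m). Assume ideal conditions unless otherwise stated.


Correction factor = 1 - 0.000004 * 2002 = 0.991992
t_corrected = t_sea * factor = 12.6 * 0.991992
t_corrected = 12.4991 s

12.4991 s


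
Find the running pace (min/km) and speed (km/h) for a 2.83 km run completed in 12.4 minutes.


Pace = time / distance = 12.4 min / 2.83 km = 4.3816 min/km
Speed = distance / time_in_hours = 2.83 / 0.2067 hr
Speed = 13.6935 km/h

4.3816 min/km, 13.6935 km/h


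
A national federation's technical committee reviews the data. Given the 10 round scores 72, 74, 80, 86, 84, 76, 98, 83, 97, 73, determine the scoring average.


Average = sum / n
Sum = 823
Average = 823 / 10 = 82.3

82.3


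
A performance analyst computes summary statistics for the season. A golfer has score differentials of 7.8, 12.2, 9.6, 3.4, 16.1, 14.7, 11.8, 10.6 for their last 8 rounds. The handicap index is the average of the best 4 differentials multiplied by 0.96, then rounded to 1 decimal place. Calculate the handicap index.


All differentials: 7.8, 12.2, 9.6, 3.4, 16.1, 14.7, 11.8, 10.6
Sorted: 3.4, 7.8, 9.6, 10.6, 11.8, 12.2, 14.7, 16.1
Best 4: 3.4, 7.8, 9.6, 10.6
Average of best = 31.4 / 4 = 7.85
Raw index = 7.85 * 0.96 = 7.536
Handicap index = round(7.536, 1) = 7.5

7.5


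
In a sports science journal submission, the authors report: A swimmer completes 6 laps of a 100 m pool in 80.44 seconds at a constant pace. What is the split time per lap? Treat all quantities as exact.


Split time = total_time / n_laps = 80.44 / 6
Split time = 13.4067 s per lap

13.4067 s


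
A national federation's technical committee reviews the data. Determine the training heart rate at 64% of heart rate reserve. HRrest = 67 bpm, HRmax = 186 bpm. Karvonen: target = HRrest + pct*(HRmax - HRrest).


Target = HRrest + pct*(HRmax - HRrest)
Heart rate reserve = HRmax - HRrest = 186 - 67 = 119 bpm
Fraction = 64% = 0.64
Target = 67 + 0.64 * 119
Target = 67 + 76.16 = 143.16 bpm

143.16 bpm


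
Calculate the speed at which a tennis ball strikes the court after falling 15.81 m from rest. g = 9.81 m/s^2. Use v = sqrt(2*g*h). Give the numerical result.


v = sqrt(2 * g * h)
v = sqrt(2 * 9.81 * 15.81)
v = sqrt(310.1922) = 17.6123 m/s

17.6123 m/s


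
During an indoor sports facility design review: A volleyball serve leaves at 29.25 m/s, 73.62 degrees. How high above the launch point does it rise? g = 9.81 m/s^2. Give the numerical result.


H = (v*sin(theta))^2 / (2*g)
vy = v*sin(theta) = 29.25 * sin(73.62 deg) = 28.0628 m/s
H = vy^2 / (2*g) = 787.5216 / (2*9.81)
H = 787.5216 / 19.62 = 40.1387 m

40.1387 m


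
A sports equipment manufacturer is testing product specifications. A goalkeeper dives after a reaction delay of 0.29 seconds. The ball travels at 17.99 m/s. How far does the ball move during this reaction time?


d = v * t
d = 17.99 * 0.29
d = 5.2171 m

5.2171 m


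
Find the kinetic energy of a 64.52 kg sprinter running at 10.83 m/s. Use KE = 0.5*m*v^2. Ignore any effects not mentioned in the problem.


KE = 0.5 * m * v^2
KE = 0.5 * 64.52 * 10.83^2
KE = 0.5 * 64.52 * 117.2889 = 3783.7399 J

3783.7399 J


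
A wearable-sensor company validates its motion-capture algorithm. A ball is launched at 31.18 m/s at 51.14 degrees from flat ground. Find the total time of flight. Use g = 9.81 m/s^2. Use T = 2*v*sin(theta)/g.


T = 2*v*sin(theta)/g
sin(theta) = sin(51.14 deg) = 0.7787
T = 2*31.18*0.7787 / 9.81
T = 48.5586 / 9.81 = 4.9499 s

4.9499 s


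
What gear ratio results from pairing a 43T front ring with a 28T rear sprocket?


GR = front_teeth / rear_teeth
GR = 43 / 28
GR = 1.5357

1.5357


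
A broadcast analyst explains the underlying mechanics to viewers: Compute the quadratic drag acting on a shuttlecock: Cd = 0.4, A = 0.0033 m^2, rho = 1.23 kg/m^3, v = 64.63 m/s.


Fd = 0.5 * Cd * rho * A * v^2
Fd = 0.5 * 0.4 * 1.23 * 0.0033 * 64.63^2
v^2 = 4177.0369
Fd = 0.5 * 0.4 * 1.23 * 0.0033 * 4177.0369 = 3.3909 N

3.3909 N


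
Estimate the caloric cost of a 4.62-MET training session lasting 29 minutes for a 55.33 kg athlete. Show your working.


kcal = MET * mass * time_hr
Convert time: 29 min = 0.4833 hr
kcal = 4.62 * 55.33 * 0.4833
kcal = 123.5519 kcal

123.5519 kcal


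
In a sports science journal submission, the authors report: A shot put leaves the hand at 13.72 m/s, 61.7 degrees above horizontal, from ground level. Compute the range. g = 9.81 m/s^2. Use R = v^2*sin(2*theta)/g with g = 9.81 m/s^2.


R = v^2 * sin(2*theta) / g
Convert angle to radians: theta = 61.7 deg = 1.0769 rad
sin(2*theta) = sin(2.1537) = 0.8348
R = 13.72^2 * 0.8348 / 9.81
R = 188.2384 * 0.8348 / 9.81 = 16.0194 m

16.0194 m


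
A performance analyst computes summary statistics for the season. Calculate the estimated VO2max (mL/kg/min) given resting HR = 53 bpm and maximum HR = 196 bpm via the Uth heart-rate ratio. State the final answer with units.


VO2max = 15.3 * HRmax / HRrest
VO2max = 15.3 * 196 / 53
VO2max = 2998.8 / 53 = 56.5811 mL/kg/min

56.5811 mL/kg/min


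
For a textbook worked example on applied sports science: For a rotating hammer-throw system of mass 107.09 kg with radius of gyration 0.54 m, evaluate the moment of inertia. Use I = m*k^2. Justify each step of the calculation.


I = m * k^2
I = 107.09 * 0.54^2
I = 107.09 * 0.2916 = 31.2274 kg*m^2

31.2274 kg*m^2


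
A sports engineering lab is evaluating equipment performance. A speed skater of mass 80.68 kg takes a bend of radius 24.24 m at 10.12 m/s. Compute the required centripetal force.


Fc = m * v^2 / r
v^2 = 10.12^2 = 102.4144
Fc = 80.68 * 102.4144 / 24.24
Fc = 8262.7938 / 24.24 = 340.8743 N

340.8743 N


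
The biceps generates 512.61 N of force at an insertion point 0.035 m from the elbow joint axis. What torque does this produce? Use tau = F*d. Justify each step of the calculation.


tau = F * d
tau = 512.61 * 0.035
tau = 17.9414 N*m

17.9414 N*m


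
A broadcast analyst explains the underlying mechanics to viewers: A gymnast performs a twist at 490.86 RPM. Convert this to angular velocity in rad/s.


omega = RPM * 2 * pi / 60
omega = 490.86 * 2 * 3.14159 / 60
omega = 3084.1643 / 60 = 51.4027 rad/s

51.4027 rad/s


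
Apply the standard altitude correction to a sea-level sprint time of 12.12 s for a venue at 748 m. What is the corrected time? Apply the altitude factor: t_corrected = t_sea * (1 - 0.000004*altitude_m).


Correction factor = 1 - 0.000004 * 748 = 0.997008
t_corrected = t_sea * factor = 12.12 * 0.997008
t_corrected = 12.0837 s

12.0837 s


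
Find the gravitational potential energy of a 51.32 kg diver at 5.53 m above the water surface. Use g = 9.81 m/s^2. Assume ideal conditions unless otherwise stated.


PE = m * g * h
PE = 51.32 * 9.81 * 5.53
PE = 503.4492 * 5.53 = 2784.0741 J

2784.0741 J


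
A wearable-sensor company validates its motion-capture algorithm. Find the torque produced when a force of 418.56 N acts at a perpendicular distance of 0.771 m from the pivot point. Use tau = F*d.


tau = F * d
tau = 418.56 * 0.771
tau = 322.7098 N*m

322.7098 N*m


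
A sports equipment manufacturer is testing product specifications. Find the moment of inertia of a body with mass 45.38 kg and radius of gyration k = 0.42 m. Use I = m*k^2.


I = m * k^2
I = 45.38 * 0.42^2
I = 45.38 * 0.1764 = 8.005 kg*m^2

8.005 kg*m^2


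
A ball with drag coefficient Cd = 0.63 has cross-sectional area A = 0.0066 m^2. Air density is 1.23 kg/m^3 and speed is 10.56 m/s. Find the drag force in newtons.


Fd = 0.5 * Cd * rho * A * v^2
Fd = 0.5 * 0.63 * 1.23 * 0.0066 * 10.56^2
v^2 = 111.5136
Fd = 0.5 * 0.63 * 1.23 * 0.0066 * 111.5136 = 0.2852 N

0.2852 N


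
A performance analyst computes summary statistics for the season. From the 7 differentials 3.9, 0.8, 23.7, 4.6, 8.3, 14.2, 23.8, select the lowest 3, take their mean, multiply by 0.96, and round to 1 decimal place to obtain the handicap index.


All differentials: 3.9, 0.8, 23.7, 4.6, 8.3, 14.2, 23.8
Sorted: 0.8, 3.9, 4.6, 8.3, 14.2, 23.7, 23.8
Best 3: 0.8, 3.9, 4.6
Average of best = 9.3 / 3 = 3.1
Raw index = 3.1 * 0.96 = 2.976
Handicap index = round(2.976, 1) = 3.0

3.0
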